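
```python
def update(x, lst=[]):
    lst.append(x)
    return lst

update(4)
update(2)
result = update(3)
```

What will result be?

Step 1: Mutable default argument gotcha! The list [] is created once.
Step 2: Each call appends to the SAME list: [4], [4, 2], [4, 2, 3].
Step 3: result = [4, 2, 3]

The answer is [4, 2, 3].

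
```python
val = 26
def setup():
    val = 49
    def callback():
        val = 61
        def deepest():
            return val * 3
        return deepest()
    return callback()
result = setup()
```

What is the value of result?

Step 1: deepest() looks up val through LEGB: not local, finds val = 61 in enclosing callback().
Step 2: Returns 61 * 3 = 183.
Step 3: result = 183

The answer is 183.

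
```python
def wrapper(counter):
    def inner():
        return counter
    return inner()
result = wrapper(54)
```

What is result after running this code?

Step 1: wrapper(54) binds parameter counter = 54.
Step 2: inner() looks up counter in enclosing scope and finds the parameter counter = 54.
Step 3: result = 54

The answer is 54.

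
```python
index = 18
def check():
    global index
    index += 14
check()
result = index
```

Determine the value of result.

Step 1: index = 18 globally.
Step 2: check() modifies global index: index += 14 = 32.
Step 3: result = 32

The answer is 32.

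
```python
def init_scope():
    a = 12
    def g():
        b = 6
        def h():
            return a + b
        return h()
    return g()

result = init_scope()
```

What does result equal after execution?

Step 1: init_scope() defines a = 12. g() defines b = 6.
Step 2: h() accesses both from enclosing scopes: a = 12, b = 6.
Step 3: result = 12 + 6 = 18

The answer is 18.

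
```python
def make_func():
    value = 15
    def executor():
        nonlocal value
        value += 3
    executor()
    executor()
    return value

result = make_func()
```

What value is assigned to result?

Step 1: value starts at 15.
Step 2: executor() is called 2 times, each adding 3.
Step 3: value = 15 + 3 * 2 = 21

The answer is 21.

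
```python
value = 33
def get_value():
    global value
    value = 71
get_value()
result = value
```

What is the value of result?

Step 1: value = 33 globally.
Step 2: get_value() declares global value and sets it to 71.
Step 3: After get_value(), global value = 71. result = 71

The answer is 71.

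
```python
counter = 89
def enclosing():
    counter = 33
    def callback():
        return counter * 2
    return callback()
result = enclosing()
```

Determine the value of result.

Step 1: enclosing() shadows global counter with counter = 33.
Step 2: callback() finds counter = 33 in enclosing scope, computes 33 * 2 = 66.
Step 3: result = 66

The answer is 66.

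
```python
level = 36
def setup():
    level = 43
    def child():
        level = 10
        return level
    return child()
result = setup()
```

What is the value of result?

Step 1: Three scopes define level: global (36), setup (43), child (10).
Step 2: child() has its own local level = 10, which shadows both enclosing and global.
Step 3: result = 10 (local wins in LEGB)

The answer is 10.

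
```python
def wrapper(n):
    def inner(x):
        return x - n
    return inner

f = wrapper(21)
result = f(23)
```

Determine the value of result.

Step 1: wrapper(21) creates a closure capturing n = 21.
Step 2: f(23) computes 23 - 21 = 2.
Step 3: result = 2

The answer is 2.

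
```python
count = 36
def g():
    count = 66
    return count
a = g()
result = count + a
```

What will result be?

Step 1: Global count = 36. g() returns local count = 66.
Step 2: a = 66. Global count still = 36.
Step 3: result = 36 + 66 = 102

The answer is 102.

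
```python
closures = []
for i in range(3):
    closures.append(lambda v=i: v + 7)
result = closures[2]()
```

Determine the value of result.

Step 1: Default argument v=i captures i's value at definition time.
Step 2: closures[2] was defined when i = 2, so v defaults to 2.
Step 3: result = 2 + 7 = 9 (default arg fixes the late binding issue)

The answer is 9.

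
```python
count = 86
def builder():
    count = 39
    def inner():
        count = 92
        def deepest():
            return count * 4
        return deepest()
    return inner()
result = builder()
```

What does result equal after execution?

Step 1: deepest() looks up count through LEGB: not local, finds count = 92 in enclosing inner().
Step 2: Returns 92 * 4 = 368.
Step 3: result = 368

The answer is 368.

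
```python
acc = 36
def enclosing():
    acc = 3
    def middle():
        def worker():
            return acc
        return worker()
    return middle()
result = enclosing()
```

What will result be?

Step 1: enclosing() defines acc = 3. middle() and worker() have no local acc.
Step 2: worker() checks local (none), enclosing middle() (none), enclosing enclosing() and finds acc = 3.
Step 3: result = 3

The answer is 3.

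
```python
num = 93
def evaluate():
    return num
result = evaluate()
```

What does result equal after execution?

Step 1: num = 93 is defined in the global scope.
Step 2: evaluate() looks up num. No local num exists, so Python checks the global scope via LEGB rule and finds num = 93.
Step 3: result = 93

The answer is 93.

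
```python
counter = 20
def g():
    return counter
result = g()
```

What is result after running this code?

Step 1: counter = 20 is defined in the global scope.
Step 2: g() looks up counter. No local counter exists, so Python checks the global scope via LEGB rule and finds counter = 20.
Step 3: result = 20

The answer is 20.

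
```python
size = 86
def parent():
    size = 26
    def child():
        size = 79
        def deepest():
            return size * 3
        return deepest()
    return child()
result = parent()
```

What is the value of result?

Step 1: deepest() looks up size through LEGB: not local, finds size = 79 in enclosing child().
Step 2: Returns 79 * 3 = 237.
Step 3: result = 237

The answer is 237.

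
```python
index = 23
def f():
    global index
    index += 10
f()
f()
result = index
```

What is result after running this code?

Step 1: index = 23.
Step 2: First f(): index = 23 + 10 = 33.
Step 3: Second f(): index = 33 + 10 = 43. result = 43

The answer is 43.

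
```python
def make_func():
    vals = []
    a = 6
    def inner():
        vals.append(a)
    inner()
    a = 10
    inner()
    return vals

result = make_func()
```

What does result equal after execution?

Step 1: a = 6. inner() appends current a to vals.
Step 2: First inner(): appends 6. Then a = 10.
Step 3: Second inner(): appends 10 (closure sees updated a). result = [6, 10]

The answer is [6, 10].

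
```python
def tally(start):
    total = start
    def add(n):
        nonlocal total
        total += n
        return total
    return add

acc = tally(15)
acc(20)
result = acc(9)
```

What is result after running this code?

Step 1: tally(15) creates closure with total = 15.
Step 2: First acc(20): total = 15 + 20 = 35.
Step 3: Second acc(9): total = 35 + 9 = 44. result = 44

The answer is 44.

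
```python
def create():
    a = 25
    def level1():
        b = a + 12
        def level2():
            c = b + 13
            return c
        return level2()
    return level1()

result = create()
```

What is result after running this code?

Step 1: a = 25. b = a + 12 = 37.
Step 2: c = b + 13 = 37 + 13 = 50.
Step 3: result = 50

The answer is 50.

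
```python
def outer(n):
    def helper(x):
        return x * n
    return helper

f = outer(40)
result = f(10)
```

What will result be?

Step 1: outer(40) creates a closure capturing n = 40.
Step 2: f(10) computes 10 * 40 = 400.
Step 3: result = 400

The answer is 400.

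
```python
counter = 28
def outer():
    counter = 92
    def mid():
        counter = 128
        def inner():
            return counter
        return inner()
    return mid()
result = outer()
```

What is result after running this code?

Step 1: Three levels of shadowing: global 28, outer 92, mid 128.
Step 2: inner() finds counter = 128 in enclosing mid() scope.
Step 3: result = 128

The answer is 128.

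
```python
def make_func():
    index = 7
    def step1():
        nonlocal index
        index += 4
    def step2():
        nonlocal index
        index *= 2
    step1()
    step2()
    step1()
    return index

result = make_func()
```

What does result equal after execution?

Step 1: index = 7.
Step 2: step1(): index = 7 + 4 = 11.
Step 3: step2(): index = 11 * 2 = 22.
Step 4: step1(): index = 22 + 4 = 26. result = 26

The answer is 26.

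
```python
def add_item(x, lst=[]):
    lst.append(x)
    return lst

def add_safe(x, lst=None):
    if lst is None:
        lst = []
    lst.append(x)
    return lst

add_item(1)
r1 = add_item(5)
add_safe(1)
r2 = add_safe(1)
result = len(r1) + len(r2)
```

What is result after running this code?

Step 1: add_item shares mutable default: after 2 calls, lst = [1, 5], len = 2.
Step 2: add_safe creates fresh list each time: r2 = [1], len = 1.
Step 3: result = 2 + 1 = 3

The answer is 3.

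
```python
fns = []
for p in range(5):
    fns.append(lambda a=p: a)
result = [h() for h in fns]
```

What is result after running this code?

Step 1: Default arg a=p captures p at each iteration.
Step 2: Each lambda has its own default: 0, 1, ..., 4.
Step 3: result = [0, 1, 2, 3, 4]

The answer is [0, 1, 2, 3, 4].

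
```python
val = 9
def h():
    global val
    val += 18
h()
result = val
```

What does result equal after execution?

Step 1: val = 9 globally.
Step 2: h() modifies global val: val += 18 = 27.
Step 3: result = 27

The answer is 27.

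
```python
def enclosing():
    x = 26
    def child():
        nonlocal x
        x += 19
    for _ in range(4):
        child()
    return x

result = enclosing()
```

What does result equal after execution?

Step 1: x = 26.
Step 2: child() is called 4 times in a loop, each adding 19 via nonlocal.
Step 3: x = 26 + 19 * 4 = 102

The answer is 102.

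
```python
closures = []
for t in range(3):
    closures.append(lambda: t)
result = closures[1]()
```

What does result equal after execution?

Step 1: The loop creates 3 lambdas, all referencing the same variable t.
Step 2: After the loop, t = 2 (final value).
Step 3: closures[1]() looks up t at call time and finds 2. This is the late binding gotcha. result = 2

The answer is 2.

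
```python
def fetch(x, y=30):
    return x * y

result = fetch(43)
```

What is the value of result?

Step 1: fetch(43) uses default y = 30.
Step 2: Returns 43 * 30 = 1290.
Step 3: result = 1290

The answer is 1290.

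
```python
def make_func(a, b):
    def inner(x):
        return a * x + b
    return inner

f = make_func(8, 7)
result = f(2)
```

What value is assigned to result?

Step 1: make_func(8, 7) captures a = 8, b = 7.
Step 2: f(2) computes 8 * 2 + 7 = 23.
Step 3: result = 23

The answer is 23.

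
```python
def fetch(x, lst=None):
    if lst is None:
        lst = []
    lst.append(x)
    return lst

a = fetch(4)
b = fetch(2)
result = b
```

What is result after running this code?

Step 1: None default with guard creates a NEW list each call.
Step 2: a = [4] (fresh list). b = [2] (another fresh list).
Step 3: result = [2] (this is the fix for mutable default)

The answer is [2].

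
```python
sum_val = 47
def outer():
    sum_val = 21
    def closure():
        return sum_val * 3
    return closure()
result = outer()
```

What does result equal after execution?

Step 1: outer() shadows global sum_val with sum_val = 21.
Step 2: closure() finds sum_val = 21 in enclosing scope, computes 21 * 3 = 63.
Step 3: result = 63

The answer is 63.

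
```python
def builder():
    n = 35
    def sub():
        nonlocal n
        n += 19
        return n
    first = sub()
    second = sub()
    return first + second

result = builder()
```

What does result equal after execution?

Step 1: n starts at 35.
Step 2: First call: n = 35 + 19 = 54, returns 54.
Step 3: Second call: n = 54 + 19 = 73, returns 73.
Step 4: result = 54 + 73 = 127

The answer is 127.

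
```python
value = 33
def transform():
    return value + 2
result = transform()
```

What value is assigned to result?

Step 1: value = 33 is defined globally.
Step 2: transform() looks up value from global scope = 33, then computes 33 + 2 = 35.
Step 3: result = 35

The answer is 35.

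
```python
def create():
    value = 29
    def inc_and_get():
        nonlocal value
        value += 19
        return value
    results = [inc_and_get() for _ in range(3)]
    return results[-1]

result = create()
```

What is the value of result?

Step 1: value = 29.
Step 2: Three calls to inc_and_get(), each adding 19.
Step 3: Last value = 29 + 19 * 3 = 86

The answer is 86.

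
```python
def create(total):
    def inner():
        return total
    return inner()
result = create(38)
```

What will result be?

Step 1: create(38) binds parameter total = 38.
Step 2: inner() looks up total in enclosing scope and finds the parameter total = 38.
Step 3: result = 38

The answer is 38.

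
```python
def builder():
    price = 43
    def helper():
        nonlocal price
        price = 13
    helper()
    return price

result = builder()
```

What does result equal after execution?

Step 1: builder() sets price = 43.
Step 2: helper() uses nonlocal to reassign price = 13.
Step 3: result = 13

The answer is 13.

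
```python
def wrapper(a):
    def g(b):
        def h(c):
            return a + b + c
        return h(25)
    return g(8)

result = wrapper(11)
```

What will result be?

Step 1: a = 11, b = 8, c = 25 across three nested scopes.
Step 2: h() accesses all three via LEGB rule.
Step 3: result = 11 + 8 + 25 = 44

The answer is 44.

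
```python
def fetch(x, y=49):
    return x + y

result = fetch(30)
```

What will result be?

Step 1: fetch(30) uses default y = 49.
Step 2: Returns 30 + 49 = 79.
Step 3: result = 79

The answer is 79.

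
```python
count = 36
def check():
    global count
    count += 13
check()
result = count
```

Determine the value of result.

Step 1: count = 36 globally.
Step 2: check() modifies global count: count += 13 = 49.
Step 3: result = 49

The answer is 49.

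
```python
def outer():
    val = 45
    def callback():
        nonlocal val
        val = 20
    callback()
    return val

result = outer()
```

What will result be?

Step 1: outer() sets val = 45.
Step 2: callback() uses nonlocal to reassign val = 20.
Step 3: result = 20

The answer is 20.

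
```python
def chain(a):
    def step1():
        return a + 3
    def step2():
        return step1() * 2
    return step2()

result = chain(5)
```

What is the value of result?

Step 1: chain(5) captures a = 5.
Step 2: step2() calls step1() which returns 5 + 3 = 8.
Step 3: step2() returns 8 * 2 = 16

The answer is 16.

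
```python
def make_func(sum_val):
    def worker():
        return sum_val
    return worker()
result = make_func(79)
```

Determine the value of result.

Step 1: make_func(79) binds parameter sum_val = 79.
Step 2: worker() looks up sum_val in enclosing scope and finds the parameter sum_val = 79.
Step 3: result = 79

The answer is 79.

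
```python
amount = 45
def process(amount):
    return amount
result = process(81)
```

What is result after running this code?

Step 1: Global amount = 45.
Step 2: process(81) takes parameter amount = 81, which shadows the global.
Step 3: result = 81

The answer is 81.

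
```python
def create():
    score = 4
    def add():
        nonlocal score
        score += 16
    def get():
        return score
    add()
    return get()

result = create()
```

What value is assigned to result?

Step 1: score = 4. add() modifies it via nonlocal, get() reads it.
Step 2: add() makes score = 4 + 16 = 20.
Step 3: get() returns 20. result = 20

The answer is 20.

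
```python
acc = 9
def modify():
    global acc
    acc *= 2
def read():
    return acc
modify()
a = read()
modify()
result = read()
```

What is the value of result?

Step 1: acc = 9.
Step 2: First modify(): acc = 9 * 2 = 18.
Step 3: Second modify(): acc = 18 * 2 = 36.
Step 4: read() returns 36

The answer is 36.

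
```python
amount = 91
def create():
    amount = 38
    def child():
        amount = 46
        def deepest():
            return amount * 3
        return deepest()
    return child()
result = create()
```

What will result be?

Step 1: deepest() looks up amount through LEGB: not local, finds amount = 46 in enclosing child().
Step 2: Returns 46 * 3 = 138.
Step 3: result = 138

The answer is 138.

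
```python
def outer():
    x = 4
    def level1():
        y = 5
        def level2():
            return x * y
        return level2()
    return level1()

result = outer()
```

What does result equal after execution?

Step 1: x = 4 in outer. y = 5 in level1.
Step 2: level2() reads x = 4 and y = 5 from enclosing scopes.
Step 3: result = 4 * 5 = 20

The answer is 20.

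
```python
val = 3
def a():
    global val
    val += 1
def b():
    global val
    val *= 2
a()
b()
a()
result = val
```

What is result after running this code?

Step 1: val = 3.
Step 2: a(): val = 3 + 1 = 4.
Step 3: b(): val = 4 * 2 = 8.
Step 4: a(): val = 8 + 1 = 9

The answer is 9.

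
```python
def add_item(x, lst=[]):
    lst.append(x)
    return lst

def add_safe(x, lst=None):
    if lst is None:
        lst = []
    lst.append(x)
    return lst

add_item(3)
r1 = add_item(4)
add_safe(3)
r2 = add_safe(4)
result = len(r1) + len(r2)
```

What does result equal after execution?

Step 1: add_item shares mutable default: after 2 calls, lst = [3, 4], len = 2.
Step 2: add_safe creates fresh list each time: r2 = [4], len = 1.
Step 3: result = 2 + 1 = 3

The answer is 3.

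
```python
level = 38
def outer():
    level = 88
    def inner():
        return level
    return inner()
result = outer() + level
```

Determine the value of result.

Step 1: Global level = 38. outer() shadows with level = 88.
Step 2: inner() returns enclosing level = 88. outer() = 88.
Step 3: result = 88 + global level (38) = 126

The answer is 126.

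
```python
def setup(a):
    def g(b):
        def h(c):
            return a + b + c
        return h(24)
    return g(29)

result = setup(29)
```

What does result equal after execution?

Step 1: a = 29, b = 29, c = 24 across three nested scopes.
Step 2: h() accesses all three via LEGB rule.
Step 3: result = 29 + 29 + 24 = 82

The answer is 82.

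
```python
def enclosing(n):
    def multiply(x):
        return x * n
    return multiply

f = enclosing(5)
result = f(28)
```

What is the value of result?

Step 1: enclosing(5) returns multiply closure with n = 5.
Step 2: f(28) computes 28 * 5 = 140.
Step 3: result = 140

The answer is 140.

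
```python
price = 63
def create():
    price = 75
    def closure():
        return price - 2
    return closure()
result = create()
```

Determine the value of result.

Step 1: create() shadows global price with price = 75.
Step 2: closure() finds price = 75 in enclosing scope, computes 75 - 2 = 73.
Step 3: result = 73

The answer is 73.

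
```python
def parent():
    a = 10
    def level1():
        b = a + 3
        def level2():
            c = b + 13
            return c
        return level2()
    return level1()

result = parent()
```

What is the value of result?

Step 1: a = 10. b = a + 3 = 13.
Step 2: c = b + 13 = 13 + 13 = 26.
Step 3: result = 26

The answer is 26.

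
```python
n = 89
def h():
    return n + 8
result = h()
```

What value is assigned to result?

Step 1: n = 89 is defined globally.
Step 2: h() looks up n from global scope = 89, then computes 89 + 8 = 97.
Step 3: result = 97

The answer is 97.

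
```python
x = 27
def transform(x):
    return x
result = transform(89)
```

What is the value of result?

Step 1: Global x = 27.
Step 2: transform(89) takes parameter x = 89, which shadows the global.
Step 3: result = 89

The answer is 89.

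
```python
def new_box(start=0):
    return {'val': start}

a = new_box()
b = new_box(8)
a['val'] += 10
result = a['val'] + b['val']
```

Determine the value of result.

Step 1: new_box() returns a new dict each call (immutable default 0).
Step 2: a = {'val': 0}, b = {'val': 8}.
Step 3: a['val'] += 10 = 10. result = 10 + 8 = 18

The answer is 18.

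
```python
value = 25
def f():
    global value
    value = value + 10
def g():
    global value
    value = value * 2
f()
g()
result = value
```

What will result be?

Step 1: value = 25.
Step 2: f() adds 10: value = 25 + 10 = 35.
Step 3: g() doubles: value = 35 * 2 = 70.
Step 4: result = 70

The answer is 70.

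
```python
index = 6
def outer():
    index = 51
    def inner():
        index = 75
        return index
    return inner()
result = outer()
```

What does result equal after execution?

Step 1: Three scopes define index: global (6), outer (51), inner (75).
Step 2: inner() has its own local index = 75, which shadows both enclosing and global.
Step 3: result = 75 (local wins in LEGB)

The answer is 75.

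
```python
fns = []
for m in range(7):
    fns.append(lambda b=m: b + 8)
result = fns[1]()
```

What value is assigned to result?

Step 1: Default argument b=m captures m's value at definition time.
Step 2: fns[1] was defined when m = 1, so b defaults to 1.
Step 3: result = 1 + 8 = 9 (default arg fixes the late binding issue)

The answer is 9.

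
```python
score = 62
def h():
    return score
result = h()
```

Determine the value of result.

Step 1: score = 62 is defined in the global scope.
Step 2: h() looks up score. No local score exists, so Python checks the global scope via LEGB rule and finds score = 62.
Step 3: result = 62

The answer is 62.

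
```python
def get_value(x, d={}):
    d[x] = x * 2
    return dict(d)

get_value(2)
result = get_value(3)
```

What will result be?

Step 1: Mutable default dict is shared across calls.
Step 2: First call adds 2: 4. Second call adds 3: 6.
Step 3: result = {2: 4, 3: 6}

The answer is {2: 4, 3: 6}.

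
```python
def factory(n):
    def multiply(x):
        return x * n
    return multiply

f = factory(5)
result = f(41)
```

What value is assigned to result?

Step 1: factory(5) returns multiply closure with n = 5.
Step 2: f(41) computes 41 * 5 = 205.
Step 3: result = 205

The answer is 205.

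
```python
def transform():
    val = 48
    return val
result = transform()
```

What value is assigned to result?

Step 1: transform() defines val = 48 in its local scope.
Step 2: return val finds the local variable val = 48.
Step 3: result = 48

The answer is 48.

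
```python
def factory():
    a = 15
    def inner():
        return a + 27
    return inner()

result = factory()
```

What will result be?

Step 1: factory() defines a = 15.
Step 2: inner() reads a = 15 from enclosing scope, returns 15 + 27 = 42.
Step 3: result = 42

The answer is 42.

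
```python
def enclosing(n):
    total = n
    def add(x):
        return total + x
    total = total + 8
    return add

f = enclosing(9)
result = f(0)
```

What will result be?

Step 1: enclosing(9) sets total = 9, then total = 9 + 8 = 17.
Step 2: Closures capture by reference, so add sees total = 17.
Step 3: f(0) returns 17 + 0 = 17

The answer is 17.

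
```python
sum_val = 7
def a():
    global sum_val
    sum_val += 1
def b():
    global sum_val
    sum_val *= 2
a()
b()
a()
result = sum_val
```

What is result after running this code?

Step 1: sum_val = 7.
Step 2: a(): sum_val = 7 + 1 = 8.
Step 3: b(): sum_val = 8 * 2 = 16.
Step 4: a(): sum_val = 16 + 1 = 17

The answer is 17.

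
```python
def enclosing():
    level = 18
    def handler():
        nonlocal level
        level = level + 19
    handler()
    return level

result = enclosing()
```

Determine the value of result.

Step 1: enclosing() sets level = 18.
Step 2: handler() uses nonlocal to modify level in enclosing's scope: level = 18 + 19 = 37.
Step 3: enclosing() returns the modified level = 37

The answer is 37.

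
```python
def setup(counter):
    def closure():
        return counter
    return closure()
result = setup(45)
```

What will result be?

Step 1: setup(45) binds parameter counter = 45.
Step 2: closure() looks up counter in enclosing scope and finds the parameter counter = 45.
Step 3: result = 45

The answer is 45.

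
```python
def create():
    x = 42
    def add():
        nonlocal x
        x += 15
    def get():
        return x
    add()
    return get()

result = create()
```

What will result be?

Step 1: x = 42. add() modifies it via nonlocal, get() reads it.
Step 2: add() makes x = 42 + 15 = 57.
Step 3: get() returns 57. result = 57

The answer is 57.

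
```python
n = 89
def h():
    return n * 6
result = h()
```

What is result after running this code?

Step 1: n = 89 is defined globally.
Step 2: h() looks up n from global scope = 89, then computes 89 * 6 = 534.
Step 3: result = 534

The answer is 534.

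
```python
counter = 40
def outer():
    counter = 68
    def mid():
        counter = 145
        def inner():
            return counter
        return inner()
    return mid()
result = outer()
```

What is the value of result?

Step 1: Three levels of shadowing: global 40, outer 68, mid 145.
Step 2: inner() finds counter = 145 in enclosing mid() scope.
Step 3: result = 145

The answer is 145.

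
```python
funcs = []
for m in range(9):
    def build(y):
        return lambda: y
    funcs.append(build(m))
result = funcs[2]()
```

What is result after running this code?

Step 1: build(m) creates a new scope capturing y = m at call time.
Step 2: funcs[2] = build(2), so its lambda captures y = 2.
Step 3: result = 2 (closure factory fixes late binding)

The answer is 2.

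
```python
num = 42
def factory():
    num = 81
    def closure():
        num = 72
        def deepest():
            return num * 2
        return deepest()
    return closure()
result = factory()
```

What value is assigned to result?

Step 1: deepest() looks up num through LEGB: not local, finds num = 72 in enclosing closure().
Step 2: Returns 72 * 2 = 144.
Step 3: result = 144

The answer is 144.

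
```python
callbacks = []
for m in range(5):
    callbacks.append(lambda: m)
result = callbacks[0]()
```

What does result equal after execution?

Step 1: The loop creates 5 lambdas, all referencing the same variable m.
Step 2: After the loop, m = 4 (final value).
Step 3: callbacks[0]() looks up m at call time and finds 4. This is the late binding gotcha. result = 4

The answer is 4.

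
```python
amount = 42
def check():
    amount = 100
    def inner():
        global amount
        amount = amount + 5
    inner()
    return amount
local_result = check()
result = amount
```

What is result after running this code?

Step 1: Global amount = 42. check() creates local amount = 100.
Step 2: inner() declares global amount and adds 5: global amount = 42 + 5 = 47.
Step 3: check() returns its local amount = 100 (unaffected by inner).
Step 4: result = global amount = 47

The answer is 47.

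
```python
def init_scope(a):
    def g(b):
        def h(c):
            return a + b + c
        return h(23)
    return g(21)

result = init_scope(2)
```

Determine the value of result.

Step 1: a = 2, b = 21, c = 23 across three nested scopes.
Step 2: h() accesses all three via LEGB rule.
Step 3: result = 2 + 21 + 23 = 46

The answer is 46.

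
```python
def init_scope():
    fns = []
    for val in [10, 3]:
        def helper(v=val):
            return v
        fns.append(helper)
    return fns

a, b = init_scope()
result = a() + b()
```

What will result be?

Step 1: Default argument v=val captures val at each iteration.
Step 2: a() returns 10 (captured at first iteration), b() returns 3 (captured at second).
Step 3: result = 10 + 3 = 13

The answer is 13.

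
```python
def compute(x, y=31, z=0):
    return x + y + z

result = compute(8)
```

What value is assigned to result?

Step 1: compute(8) uses defaults y = 31, z = 0.
Step 2: Returns 8 + 31 + 0 = 39.
Step 3: result = 39

The answer is 39.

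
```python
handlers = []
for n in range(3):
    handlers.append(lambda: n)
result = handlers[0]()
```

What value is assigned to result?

Step 1: The loop creates 3 lambdas, all referencing the same variable n.
Step 2: After the loop, n = 2 (final value).
Step 3: handlers[0]() looks up n at call time and finds 2. This is the late binding gotcha. result = 2

The answer is 2.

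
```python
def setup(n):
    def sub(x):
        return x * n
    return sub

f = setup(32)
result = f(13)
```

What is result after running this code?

Step 1: setup(32) creates a closure capturing n = 32.
Step 2: f(13) computes 13 * 32 = 416.
Step 3: result = 416

The answer is 416.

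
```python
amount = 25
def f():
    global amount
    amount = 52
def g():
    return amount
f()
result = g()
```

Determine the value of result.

Step 1: amount = 25.
Step 2: f() sets global amount = 52.
Step 3: g() reads global amount = 52. result = 52

The answer is 52.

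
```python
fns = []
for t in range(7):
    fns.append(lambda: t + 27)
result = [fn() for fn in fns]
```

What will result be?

Step 1: All lambdas capture t by reference. After the loop, t = 6.
Step 2: Each call returns 6 + 27 = 33.
Step 3: result = [33, 33, 33, 33, 33, 33, 33]

The answer is [33, 33, 33, 33, 33, 33, 33].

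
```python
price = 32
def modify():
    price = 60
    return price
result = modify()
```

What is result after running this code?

Step 1: Global price = 32.
Step 2: modify() creates local price = 60, shadowing the global.
Step 3: Returns local price = 60. result = 60

The answer is 60.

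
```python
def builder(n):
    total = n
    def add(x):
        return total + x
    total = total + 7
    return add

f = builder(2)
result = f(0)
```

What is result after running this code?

Step 1: builder(2) sets total = 2, then total = 2 + 7 = 9.
Step 2: Closures capture by reference, so add sees total = 9.
Step 3: f(0) returns 9 + 0 = 9

The answer is 9.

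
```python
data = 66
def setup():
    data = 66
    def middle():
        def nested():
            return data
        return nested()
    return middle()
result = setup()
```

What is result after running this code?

Step 1: setup() defines data = 66. middle() and nested() have no local data.
Step 2: nested() checks local (none), enclosing middle() (none), enclosing setup() and finds data = 66.
Step 3: result = 66

The answer is 66.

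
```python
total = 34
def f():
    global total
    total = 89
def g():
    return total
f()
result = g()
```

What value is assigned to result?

Step 1: total = 34.
Step 2: f() sets global total = 89.
Step 3: g() reads global total = 89. result = 89

The answer is 89.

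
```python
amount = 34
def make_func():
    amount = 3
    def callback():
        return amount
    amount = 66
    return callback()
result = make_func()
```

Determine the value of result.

Step 1: make_func() sets amount = 3, then later amount = 66.
Step 2: callback() is called after amount is reassigned to 66. Closures capture variables by reference, not by value.
Step 3: result = 66

The answer is 66.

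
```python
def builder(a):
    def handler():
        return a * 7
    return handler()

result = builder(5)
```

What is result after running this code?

Step 1: builder(5) binds parameter a = 5.
Step 2: handler() accesses a = 5 from enclosing scope.
Step 3: result = 5 * 7 = 35

The answer is 35.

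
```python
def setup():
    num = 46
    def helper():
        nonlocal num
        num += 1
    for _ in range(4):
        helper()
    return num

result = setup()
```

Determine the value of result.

Step 1: num = 46.
Step 2: helper() is called 4 times in a loop, each adding 1 via nonlocal.
Step 3: num = 46 + 1 * 4 = 50

The answer is 50.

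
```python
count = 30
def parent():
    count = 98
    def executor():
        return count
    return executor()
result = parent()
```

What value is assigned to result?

Step 1: count = 30 globally, but parent() defines count = 98 locally.
Step 2: executor() looks up count. Not in local scope, so checks enclosing scope (parent) and finds count = 98.
Step 3: result = 98

The answer is 98.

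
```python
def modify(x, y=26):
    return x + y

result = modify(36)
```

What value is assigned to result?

Step 1: modify(36) uses default y = 26.
Step 2: Returns 36 + 26 = 62.
Step 3: result = 62

The answer is 62.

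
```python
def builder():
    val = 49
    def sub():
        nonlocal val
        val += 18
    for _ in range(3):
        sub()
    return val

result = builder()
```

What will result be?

Step 1: val = 49.
Step 2: sub() is called 3 times in a loop, each adding 18 via nonlocal.
Step 3: val = 49 + 18 * 3 = 103

The answer is 103.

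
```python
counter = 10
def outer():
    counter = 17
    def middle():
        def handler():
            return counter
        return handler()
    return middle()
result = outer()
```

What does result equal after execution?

Step 1: outer() defines counter = 17. middle() and handler() have no local counter.
Step 2: handler() checks local (none), enclosing middle() (none), enclosing outer() and finds counter = 17.
Step 3: result = 17

The answer is 17.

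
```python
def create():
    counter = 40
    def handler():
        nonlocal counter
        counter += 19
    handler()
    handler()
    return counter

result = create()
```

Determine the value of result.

Step 1: counter starts at 40.
Step 2: handler() is called 2 times, each adding 19.
Step 3: counter = 40 + 19 * 2 = 78

The answer is 78.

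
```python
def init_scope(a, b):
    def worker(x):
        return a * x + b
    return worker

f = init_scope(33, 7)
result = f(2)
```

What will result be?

Step 1: init_scope(33, 7) captures a = 33, b = 7.
Step 2: f(2) computes 33 * 2 + 7 = 73.
Step 3: result = 73

The answer is 73.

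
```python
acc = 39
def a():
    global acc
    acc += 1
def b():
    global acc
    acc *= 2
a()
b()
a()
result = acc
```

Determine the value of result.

Step 1: acc = 39.
Step 2: a(): acc = 39 + 1 = 40.
Step 3: b(): acc = 40 * 2 = 80.
Step 4: a(): acc = 80 + 1 = 81

The answer is 81.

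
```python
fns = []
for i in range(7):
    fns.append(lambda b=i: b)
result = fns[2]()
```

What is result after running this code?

Step 1: Default argument b=i captures i's value at each iteration.
Step 2: fns[2] captured b = 2 when i was 2.
Step 3: result = 2

The answer is 2.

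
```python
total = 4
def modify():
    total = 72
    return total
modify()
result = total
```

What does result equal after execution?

Step 1: Global total = 4.
Step 2: modify() creates local total = 72 (shadow, not modification).
Step 3: After modify() returns, global total is unchanged. result = 4

The answer is 4.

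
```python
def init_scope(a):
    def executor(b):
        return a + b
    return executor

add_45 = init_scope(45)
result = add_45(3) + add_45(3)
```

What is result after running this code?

Step 1: add_45 captures a = 45.
Step 2: add_45(3) = 45 + 3 = 48, called twice.
Step 3: result = 48 + 48 = 96

The answer is 96.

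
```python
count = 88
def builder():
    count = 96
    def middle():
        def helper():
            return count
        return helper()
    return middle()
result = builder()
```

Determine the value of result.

Step 1: builder() defines count = 96. middle() and helper() have no local count.
Step 2: helper() checks local (none), enclosing middle() (none), enclosing builder() and finds count = 96.
Step 3: result = 96

The answer is 96.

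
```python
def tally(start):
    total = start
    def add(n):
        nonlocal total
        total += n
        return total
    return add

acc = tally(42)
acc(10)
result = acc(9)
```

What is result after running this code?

Step 1: tally(42) creates closure with total = 42.
Step 2: First acc(10): total = 42 + 10 = 52.
Step 3: Second acc(9): total = 52 + 9 = 61. result = 61

The answer is 61.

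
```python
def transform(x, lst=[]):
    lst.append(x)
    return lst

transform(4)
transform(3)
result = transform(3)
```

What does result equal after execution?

Step 1: Mutable default argument gotcha! The list [] is created once.
Step 2: Each call appends to the SAME list: [4], [4, 3], [4, 3, 3].
Step 3: result = [4, 3, 3]

The answer is [4, 3, 3].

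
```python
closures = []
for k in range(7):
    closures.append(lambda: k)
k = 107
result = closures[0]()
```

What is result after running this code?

Step 1: Lambdas capture the variable k by reference, not by value.
Step 2: After the loop, k is reassigned to 107.
Step 3: closures[0]() looks up the current k = 107. result = 107

The answer is 107.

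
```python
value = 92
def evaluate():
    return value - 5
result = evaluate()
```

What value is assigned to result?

Step 1: value = 92 is defined globally.
Step 2: evaluate() looks up value from global scope = 92, then computes 92 - 5 = 87.
Step 3: result = 87

The answer is 87.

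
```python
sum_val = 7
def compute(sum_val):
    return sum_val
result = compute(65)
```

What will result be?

Step 1: Global sum_val = 7.
Step 2: compute(65) takes parameter sum_val = 65, which shadows the global.
Step 3: result = 65

The answer is 65.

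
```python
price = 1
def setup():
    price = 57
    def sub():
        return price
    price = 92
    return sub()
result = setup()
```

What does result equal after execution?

Step 1: setup() sets price = 57, then later price = 92.
Step 2: sub() is called after price is reassigned to 92. Closures capture variables by reference, not by value.
Step 3: result = 92

The answer is 92.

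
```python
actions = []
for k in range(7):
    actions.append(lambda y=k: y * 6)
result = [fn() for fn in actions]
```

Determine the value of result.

Step 1: Default arg y=k captures k at each iteration.
Step 2: actions[k] has y defaulting to k, returns k * 6.
Step 3: result = [0, 6, 12, 18, 24, 30, 36]

The answer is [0, 6, 12, 18, 24, 30, 36].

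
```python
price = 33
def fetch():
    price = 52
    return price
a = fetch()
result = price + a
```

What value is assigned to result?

Step 1: Global price = 33. fetch() returns local price = 52.
Step 2: a = 52. Global price still = 33.
Step 3: result = 33 + 52 = 85

The answer is 85.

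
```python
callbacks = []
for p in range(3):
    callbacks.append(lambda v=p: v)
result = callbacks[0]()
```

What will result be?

Step 1: Default argument v=p captures p's value at each iteration.
Step 2: callbacks[0] captured v = 0 when p was 0.
Step 3: result = 0

The answer is 0.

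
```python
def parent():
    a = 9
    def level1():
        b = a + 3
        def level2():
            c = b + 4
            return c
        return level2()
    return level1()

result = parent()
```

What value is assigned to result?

Step 1: a = 9. b = a + 3 = 12.
Step 2: c = b + 4 = 12 + 4 = 16.
Step 3: result = 16

The answer is 16.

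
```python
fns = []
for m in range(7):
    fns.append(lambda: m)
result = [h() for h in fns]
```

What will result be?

Step 1: All 7 lambdas share the same variable m.
Step 2: After the loop, m = 6.
Step 3: Each call returns 6. result = [6, 6, 6, 6, 6, 6, 6]

The answer is [6, 6, 6, 6, 6, 6, 6].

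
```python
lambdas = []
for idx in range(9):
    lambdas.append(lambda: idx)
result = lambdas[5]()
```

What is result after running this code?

Step 1: The loop creates 9 lambdas, all referencing the same variable idx.
Step 2: After the loop, idx = 8 (final value).
Step 3: lambdas[5]() looks up idx at call time and finds 8. This is the late binding gotcha. result = 8

The answer is 8.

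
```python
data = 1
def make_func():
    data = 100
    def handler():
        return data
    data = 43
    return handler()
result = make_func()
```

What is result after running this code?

Step 1: make_func() sets data = 100, then later data = 43.
Step 2: handler() is called after data is reassigned to 43. Closures capture variables by reference, not by value.
Step 3: result = 43

The answer is 43.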